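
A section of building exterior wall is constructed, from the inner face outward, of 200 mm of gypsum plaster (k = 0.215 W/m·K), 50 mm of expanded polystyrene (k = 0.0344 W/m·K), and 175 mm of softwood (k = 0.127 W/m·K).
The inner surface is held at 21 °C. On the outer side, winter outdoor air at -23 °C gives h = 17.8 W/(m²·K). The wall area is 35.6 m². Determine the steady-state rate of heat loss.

Q ≈ 410 W

Using the resistance-network approach (series):
R_gypsum plaster = L/(kA) = 0.2/(0.215×35.6) = 0.02613 K/W
R_expanded polystyrene = L/(kA) = 0.05/(0.0344×35.6) = 0.04083 K/W
R_softwood = L/(kA) = 0.175/(0.127×35.6) = 0.03871 K/W
R_outer film = 1/(h_o·A) = 1/(17.8×35.6) = 0.001578 K/W
R_total = 0.1072 K/W
Q = ΔT / R_total = 44 / 0.1072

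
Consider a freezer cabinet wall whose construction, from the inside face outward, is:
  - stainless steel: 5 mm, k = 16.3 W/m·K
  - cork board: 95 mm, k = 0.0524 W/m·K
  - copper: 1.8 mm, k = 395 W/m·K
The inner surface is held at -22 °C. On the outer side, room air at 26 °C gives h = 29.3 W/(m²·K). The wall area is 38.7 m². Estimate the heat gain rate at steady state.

Thermal resistances in series:
R_stainless steel = L/(kA) = 0.005/(16.3×38.7) = 7.926×10^-6 K/W
R_cork board = L/(kA) = 0.095/(0.0524×38.7) = 0.04685 K/W
R_copper = L/(kA) = 0.0018/(395×38.7) = 1.178×10^-7 K/W
R_outer film = 1/(h_o·A) = 1/(29.3×38.7) = 8.819×10^-4 K/W
R_total = 0.04774 K/W
Q = ΔT / R_total = 48 / 0.04774

Q ≈ 1010 W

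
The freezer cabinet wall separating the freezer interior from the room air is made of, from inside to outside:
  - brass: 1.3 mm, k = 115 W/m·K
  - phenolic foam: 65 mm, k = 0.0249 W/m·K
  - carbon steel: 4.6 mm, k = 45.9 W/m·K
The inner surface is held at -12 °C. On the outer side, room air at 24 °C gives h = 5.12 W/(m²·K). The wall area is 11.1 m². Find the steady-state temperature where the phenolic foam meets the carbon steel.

T ≈ 21.5 °C

Thermal resistances in series:
R_brass = L/(kA) = 0.0013/(115×11.1) = 1.018×10^-6 K/W
R_phenolic foam = L/(kA) = 0.065/(0.0249×11.1) = 0.2352 K/W
R_carbon steel = L/(kA) = 0.0046/(45.9×11.1) = 9.029×10^-6 K/W
R_outer film = 1/(h_o·A) = 1/(5.12×11.1) = 0.0176 K/W
R_total = 0.2528 K/W;  Q = ΔT/R_total = 36/0.2528 = 142.4 W
T_interface = T_inner + Q·ΣR(inner→interface) = -12 + 142×0.2352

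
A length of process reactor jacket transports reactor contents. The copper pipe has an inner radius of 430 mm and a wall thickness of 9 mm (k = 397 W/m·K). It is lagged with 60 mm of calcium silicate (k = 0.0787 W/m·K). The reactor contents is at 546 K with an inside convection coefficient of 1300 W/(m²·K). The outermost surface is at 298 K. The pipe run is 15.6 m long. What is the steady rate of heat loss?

For a radial system each layer contributes R = ln(r_out/r_in)/(2πkL); films add R = 1/(hA).
R_inner film = 1/(h_i·2πr₁L) = 1/(1300×2π×0.43×15.6) = 1.825×10^-5 K/W
R_copper pipe wall = ln(439/430)/(2π×397×15.6) = 5.323×10^-7 K/W
R_calcium silicate = ln(499/439)/(2π×0.0787×15.6) = 0.01661 K/W
R_total = 0.01663 K/W
Q = ΔT/R_total = 248/0.01663

Q ≈ 14900 W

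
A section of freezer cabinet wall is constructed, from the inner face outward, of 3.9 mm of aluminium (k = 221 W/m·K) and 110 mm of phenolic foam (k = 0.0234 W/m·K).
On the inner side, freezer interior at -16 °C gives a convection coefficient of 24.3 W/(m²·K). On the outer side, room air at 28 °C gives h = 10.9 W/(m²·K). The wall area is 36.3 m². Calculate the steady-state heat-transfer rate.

Using the resistance-network approach (series):
R_inner film = 1/(h_i·A) = 1/(24.3×36.3) = 0.001134 K/W
R_aluminium = L/(kA) = 0.0039/(221×36.3) = 4.861×10^-7 K/W
R_phenolic foam = L/(kA) = 0.11/(0.0234×36.3) = 0.1295 K/W
R_outer film = 1/(h_o·A) = 1/(10.9×36.3) = 0.002527 K/W
R_total = 0.1332 K/W
Q = ΔT / R_total = 44 / 0.1332

Q ≈ 330 W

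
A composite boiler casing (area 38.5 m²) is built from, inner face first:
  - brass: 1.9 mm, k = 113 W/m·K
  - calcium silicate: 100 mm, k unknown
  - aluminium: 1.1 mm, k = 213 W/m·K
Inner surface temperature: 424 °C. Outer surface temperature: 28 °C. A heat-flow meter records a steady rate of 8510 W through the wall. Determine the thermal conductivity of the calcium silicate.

k ≈ 0.0558 W/(m·K)

Treating each layer as a thermal resistance in series:
R_brass = L/(kA) = 0.0019/(113×38.5) = 4.367×10^-7 K/W
R_aluminium = L/(kA) = 0.0011/(213×38.5) = 1.341×10^-7 K/W
Sum of known resistances R_other = 5.709×10^-7 K/W
Total R = ΔT/Q = 396/8510 = 0.04653 K/W
R_calcium silicate = R_total − R_other = 0.04653 K/W
k = L/(R·A) = 0.1/(0.04653×38.5)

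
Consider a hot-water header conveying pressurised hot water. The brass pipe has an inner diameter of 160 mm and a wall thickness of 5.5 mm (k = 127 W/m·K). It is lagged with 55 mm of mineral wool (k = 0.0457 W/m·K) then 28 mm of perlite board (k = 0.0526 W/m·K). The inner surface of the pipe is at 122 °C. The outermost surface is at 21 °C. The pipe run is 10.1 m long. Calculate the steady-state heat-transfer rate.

Q ≈ 447 W

Cylindrical conduction, so R = ln(r₂/r₁)/(2πkL) per layer, in series:
R_brass pipe wall = ln(85.5/80)/(2π×127×10.1) = 8.25×10^-6 K/W
R_mineral wool = ln(140.5/85.5)/(2π×0.0457×10.1) = 0.1713 K/W
R_perlite board = ln(168.5/140.5)/(2π×0.0526×10.1) = 0.05444 K/W
R_total = 0.2257 K/W
Q = ΔT/R_total = 101/0.2257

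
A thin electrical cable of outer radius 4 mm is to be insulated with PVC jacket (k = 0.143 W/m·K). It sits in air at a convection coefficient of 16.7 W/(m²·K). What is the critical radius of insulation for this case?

For a cylinder r_cr = k/h = 0.143/16.7
r_cr = 8.56 mm; since the bare radius (4 mm) is below r_cr, adding a thin layer of insulation will *increase* heat loss.

r_cr ≈ 8.56 mm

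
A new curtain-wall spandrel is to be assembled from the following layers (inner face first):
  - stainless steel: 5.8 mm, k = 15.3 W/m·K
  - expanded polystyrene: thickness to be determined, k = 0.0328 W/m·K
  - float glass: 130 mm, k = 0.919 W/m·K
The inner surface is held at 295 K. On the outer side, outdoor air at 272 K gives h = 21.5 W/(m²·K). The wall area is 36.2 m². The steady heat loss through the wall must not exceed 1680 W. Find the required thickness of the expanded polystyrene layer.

Treating each layer as a thermal resistance in series:
R_stainless steel = L/(kA) = 0.0058/(15.3×36.2) = 1.047×10^-5 K/W
R_float glass = L/(kA) = 0.13/(0.919×36.2) = 0.003908 K/W
R_outer film = 1/(h_o·A) = 1/(21.5×36.2) = 0.001285 K/W
Sum of the known resistances R_other = 0.005203 K/W
Required total resistance R_tot = ΔT/Q_allow = 23/1680 = 0.01369 K/W
R_expanded polystyrene = R_tot − R_other = 0.008487 K/W
L = R·k·A = 0.008487×0.0328×36.2

L ≈ 10.1 mm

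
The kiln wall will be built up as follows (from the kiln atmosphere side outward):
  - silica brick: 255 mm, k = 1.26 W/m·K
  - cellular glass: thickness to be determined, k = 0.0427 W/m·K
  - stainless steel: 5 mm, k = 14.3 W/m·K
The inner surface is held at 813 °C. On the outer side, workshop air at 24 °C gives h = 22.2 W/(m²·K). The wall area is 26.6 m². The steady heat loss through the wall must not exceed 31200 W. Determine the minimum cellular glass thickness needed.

Model the wall as resistances in series:
R_silica brick = L/(kA) = 0.255/(1.26×26.6) = 0.007608 K/W
R_stainless steel = L/(kA) = 0.005/(14.3×26.6) = 1.314×10^-5 K/W
R_outer film = 1/(h_o·A) = 1/(22.2×26.6) = 0.001693 K/W
Sum of the known resistances R_other = 0.009315 K/W
Required total resistance R_tot = ΔT/Q_allow = 789/31200 = 0.02529 K/W
R_cellular glass = R_tot − R_other = 0.01597 K/W
L = R·k·A = 0.01597×0.0427×26.6

L ≈ 18.1 mm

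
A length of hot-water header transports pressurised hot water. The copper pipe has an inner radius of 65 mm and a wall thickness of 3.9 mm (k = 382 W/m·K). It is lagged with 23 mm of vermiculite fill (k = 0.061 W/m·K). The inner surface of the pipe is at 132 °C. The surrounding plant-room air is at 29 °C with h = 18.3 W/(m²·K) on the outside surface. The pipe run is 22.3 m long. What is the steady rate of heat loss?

Q ≈ 2710 W

Treating each annulus and film as a series resistance:
R_copper pipe wall = ln(68.9/65)/(2π×382×22.3) = 1.089×10^-6 K/W
R_vermiculite fill = ln(91.9/68.9)/(2π×0.061×22.3) = 0.0337 K/W
R_outer film = 1/(h_o·2πr_oL) = 1/(18.3×2π×0.0919×22.3) = 0.004244 K/W
R_total = 0.03795 K/W
Q = ΔT/R_total = 103/0.03795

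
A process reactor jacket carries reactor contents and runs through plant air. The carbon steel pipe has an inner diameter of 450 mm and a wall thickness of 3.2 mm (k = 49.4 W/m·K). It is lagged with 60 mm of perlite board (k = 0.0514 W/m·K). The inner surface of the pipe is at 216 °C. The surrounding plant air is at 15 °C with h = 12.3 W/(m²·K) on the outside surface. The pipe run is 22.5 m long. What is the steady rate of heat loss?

Q ≈ 5890 W

Cylindrical conduction, so R = ln(r₂/r₁)/(2πkL) per layer, in series:
R_carbon steel pipe wall = ln(228.2/225)/(2π×49.4×22.5) = 2.022×10^-6 K/W
R_perlite board = ln(288.2/228.2)/(2π×0.0514×22.5) = 0.03212 K/W
R_outer film = 1/(h_o·2πr_oL) = 1/(12.3×2π×0.2882×22.5) = 0.001995 K/W
R_total = 0.03412 K/W
Q = ΔT/R_total = 201/0.03412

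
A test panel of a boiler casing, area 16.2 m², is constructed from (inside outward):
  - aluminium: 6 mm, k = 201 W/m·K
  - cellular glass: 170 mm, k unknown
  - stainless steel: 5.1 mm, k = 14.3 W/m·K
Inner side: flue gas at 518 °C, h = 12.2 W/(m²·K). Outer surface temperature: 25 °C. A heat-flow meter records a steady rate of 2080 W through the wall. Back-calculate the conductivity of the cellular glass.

Thermal resistances in series:
R_inner film = 1/(h_i·A) = 1/(12.2×16.2) = 0.00506 K/W
R_aluminium = L/(kA) = 0.006/(201×16.2) = 1.843×10^-6 K/W
R_stainless steel = L/(kA) = 0.0051/(14.3×16.2) = 2.202×10^-5 K/W
Sum of known resistances R_other = 0.005084 K/W
Total R = ΔT/Q = 493/2080 = 0.237 K/W
R_cellular glass = R_total − R_other = 0.2319 K/W
k = L/(R·A) = 0.17/(0.2319×16.2)

k ≈ 0.0452 W/(m·K)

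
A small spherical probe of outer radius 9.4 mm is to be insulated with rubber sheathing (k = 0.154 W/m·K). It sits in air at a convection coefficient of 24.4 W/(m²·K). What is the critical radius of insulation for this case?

r_cr ≈ 12.6 mm

For a sphere r_cr = 2k/h = 2×0.154/24.4
r_cr = 12.6 mm; since the bare radius (9.4 mm) is below r_cr, adding a thin layer of insulation will *increase* heat loss.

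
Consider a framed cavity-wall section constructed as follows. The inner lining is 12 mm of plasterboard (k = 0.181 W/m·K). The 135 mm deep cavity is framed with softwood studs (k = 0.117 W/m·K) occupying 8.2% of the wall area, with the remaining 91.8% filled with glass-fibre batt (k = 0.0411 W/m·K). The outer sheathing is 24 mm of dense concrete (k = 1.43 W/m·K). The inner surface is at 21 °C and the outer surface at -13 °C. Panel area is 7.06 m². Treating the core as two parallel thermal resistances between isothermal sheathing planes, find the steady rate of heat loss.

Sheathing layers in series; stud and cavity paths in parallel between them.
R_inner = 0.012/(0.181×7.06) = 0.009391 K/W
R_stud  = 0.135/(0.117×0.082×7.06) = 1.993 K/W
R_cav   = 0.135/(0.0411×0.918×7.06) = 0.5068 K/W
1/R_core = 1/R_stud + 1/R_cav → R_core = 0.4041 K/W
R_outer = 0.024/(1.43×7.06) = 0.002377 K/W
R_total = 0.4158 K/W
Q = ΔT/R_total = 34/0.4158

Q ≈ 81.8 W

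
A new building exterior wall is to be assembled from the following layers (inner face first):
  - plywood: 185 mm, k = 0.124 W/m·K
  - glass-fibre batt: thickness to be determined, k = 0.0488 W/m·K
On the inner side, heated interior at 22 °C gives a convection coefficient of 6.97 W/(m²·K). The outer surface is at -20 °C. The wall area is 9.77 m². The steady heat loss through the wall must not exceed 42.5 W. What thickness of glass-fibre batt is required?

Thermal resistances in series:
R_inner film = 1/(h_i·A) = 1/(6.97×9.77) = 0.01468 K/W
R_plywood = L/(kA) = 0.185/(0.124×9.77) = 0.1527 K/W
Sum of the known resistances R_other = 0.1674 K/W
Required total resistance R_tot = ΔT/Q_allow = 42/42.5 = 0.9882 K/W
R_glass-fibre batt = R_tot − R_other = 0.8208 K/W
L = R·k·A = 0.8208×0.0488×9.77

L ≈ 391 mm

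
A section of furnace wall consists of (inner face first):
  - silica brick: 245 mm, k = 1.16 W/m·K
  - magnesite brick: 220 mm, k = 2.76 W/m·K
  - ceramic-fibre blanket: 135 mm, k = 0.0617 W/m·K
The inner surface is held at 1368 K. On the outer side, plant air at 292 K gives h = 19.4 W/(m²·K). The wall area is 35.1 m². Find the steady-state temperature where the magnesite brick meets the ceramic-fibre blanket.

Treating each layer as a thermal resistance in series:
R_silica brick = L/(kA) = 0.245/(1.16×35.1) = 0.006017 K/W
R_magnesite brick = L/(kA) = 0.22/(2.76×35.1) = 0.002271 K/W
R_ceramic-fibre blanket = L/(kA) = 0.135/(0.0617×35.1) = 0.06234 K/W
R_outer film = 1/(h_o·A) = 1/(19.4×35.1) = 0.001469 K/W
R_total = 0.07209 K/W;  Q = ΔT/R_total = 1076/0.07209 = 14930 W
T_interface = T_inner − Q·ΣR(inner→interface) = 1368 − 14900×0.008288

T ≈ 1240 K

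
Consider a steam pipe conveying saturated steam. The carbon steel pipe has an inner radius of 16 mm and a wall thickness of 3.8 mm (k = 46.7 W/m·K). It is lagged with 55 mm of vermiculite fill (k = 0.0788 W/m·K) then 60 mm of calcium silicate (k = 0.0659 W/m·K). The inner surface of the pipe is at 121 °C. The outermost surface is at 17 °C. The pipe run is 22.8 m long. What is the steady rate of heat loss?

Treating each annulus and film as a series resistance:
R_carbon steel pipe wall = ln(19.8/16)/(2π×46.7×22.8) = 3.185×10^-5 K/W
R_vermiculite fill = ln(74.8/19.8)/(2π×0.0788×22.8) = 0.1177 K/W
R_calcium silicate = ln(134.8/74.8)/(2π×0.0659×22.8) = 0.06239 K/W
R_total = 0.1802 K/W
Q = ΔT/R_total = 104/0.1802

Q ≈ 577 W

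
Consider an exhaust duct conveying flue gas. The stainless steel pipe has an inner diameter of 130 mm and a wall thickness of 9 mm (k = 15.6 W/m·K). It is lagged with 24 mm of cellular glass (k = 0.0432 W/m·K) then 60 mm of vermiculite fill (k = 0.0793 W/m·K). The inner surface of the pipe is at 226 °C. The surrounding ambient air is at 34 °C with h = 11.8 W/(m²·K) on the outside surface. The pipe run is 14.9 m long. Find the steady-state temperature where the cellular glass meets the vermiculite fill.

Cylindrical conduction, so R = ln(r₂/r₁)/(2πkL) per layer, in series:
R_stainless steel pipe wall = ln(74/65)/(2π×15.6×14.9) = 8.879×10^-5 K/W
R_cellular glass = ln(98/74)/(2π×0.0432×14.9) = 0.06946 K/W
R_vermiculite fill = ln(158/98)/(2π×0.0793×14.9) = 0.06434 K/W
R_outer film = 1/(h_o·2πr_oL) = 1/(11.8×2π×0.158×14.9) = 0.005729 K/W
R_total = 0.1396 K/W
Q = ΔT/R_total = 192/0.1396
Q = 1380 W
T_interface = T_inner − Q·ΣR(inner→interface) = 226 − 1380×0.06954

T ≈ 130 °C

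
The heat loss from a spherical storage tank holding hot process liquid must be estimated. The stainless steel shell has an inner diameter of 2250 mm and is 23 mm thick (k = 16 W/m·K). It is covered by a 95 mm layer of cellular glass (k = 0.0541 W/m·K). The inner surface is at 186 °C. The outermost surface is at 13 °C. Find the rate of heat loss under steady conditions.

For a spherical shell R = (1/r₁ − 1/r₂)/(4πk); film R = 1/(h·4πr²). In series:
R_stainless steel shell = (1/1.125 − 1/1.148)/(4π×16) = 8.857×10^-5 K/W
R_cellular glass = (1/1.148 − 1/1.243)/(4π×0.0541) = 0.09793 K/W
R_total = 0.09802 K/W
Q = ΔT/R_total = 173/0.09802

Q ≈ 1770 W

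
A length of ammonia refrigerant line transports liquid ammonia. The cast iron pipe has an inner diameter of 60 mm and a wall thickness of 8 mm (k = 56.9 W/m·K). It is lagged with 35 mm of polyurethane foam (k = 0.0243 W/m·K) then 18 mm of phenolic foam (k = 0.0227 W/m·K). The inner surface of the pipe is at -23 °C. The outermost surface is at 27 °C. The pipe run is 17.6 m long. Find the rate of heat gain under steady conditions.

Radial resistances (cylindrical: R_cond = ln(r_o/r_i)/(2πkL), R_conv = 1/(h·2πrL)):
R_cast iron pipe wall = ln(38/30)/(2π×56.9×17.6) = 3.757×10^-5 K/W
R_polyurethane foam = ln(73/38)/(2π×0.0243×17.6) = 0.243 K/W
R_phenolic foam = ln(91/73)/(2π×0.0227×17.6) = 0.0878 K/W
R_total = 0.3308 K/W
Q = ΔT/R_total = 50/0.3308

Q ≈ 151 W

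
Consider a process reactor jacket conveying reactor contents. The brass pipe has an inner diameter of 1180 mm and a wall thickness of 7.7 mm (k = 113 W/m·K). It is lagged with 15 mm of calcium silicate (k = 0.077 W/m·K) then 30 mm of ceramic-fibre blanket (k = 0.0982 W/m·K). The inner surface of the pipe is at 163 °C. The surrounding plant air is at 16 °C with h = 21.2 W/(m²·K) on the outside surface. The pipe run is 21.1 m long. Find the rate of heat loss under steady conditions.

Q ≈ 22100 W

Cylindrical conduction, so R = ln(r₂/r₁)/(2πkL) per layer, in series:
R_brass pipe wall = ln(597.7/590)/(2π×113×21.1) = 8.655×10^-7 K/W
R_calcium silicate = ln(612.7/597.7)/(2π×0.077×21.1) = 0.002428 K/W
R_ceramic-fibre blanket = ln(642.7/612.7)/(2π×0.0982×21.1) = 0.003672 K/W
R_outer film = 1/(h_o·2πr_oL) = 1/(21.2×2π×0.6427×21.1) = 5.536×10^-4 K/W
R_total = 0.006654 K/W
Q = ΔT/R_total = 147/0.006654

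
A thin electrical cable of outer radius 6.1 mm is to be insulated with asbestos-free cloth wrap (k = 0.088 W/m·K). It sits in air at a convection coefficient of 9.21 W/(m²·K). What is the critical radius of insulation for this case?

r_cr ≈ 9.55 mm

For a cylinder r_cr = k/h = 0.088/9.21
r_cr = 9.55 mm; since the bare radius (6.1 mm) is below r_cr, adding a thin layer of insulation will *increase* heat loss.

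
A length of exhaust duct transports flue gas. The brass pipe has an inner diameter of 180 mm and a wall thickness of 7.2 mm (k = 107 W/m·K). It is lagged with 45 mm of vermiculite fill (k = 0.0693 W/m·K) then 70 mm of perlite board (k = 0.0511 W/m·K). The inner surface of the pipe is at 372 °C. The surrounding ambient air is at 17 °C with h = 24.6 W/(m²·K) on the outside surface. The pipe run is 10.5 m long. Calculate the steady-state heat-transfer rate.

Q ≈ 1730 W

For a radial system each layer contributes R = ln(r_out/r_in)/(2πkL); films add R = 1/(hA).
R_brass pipe wall = ln(97.2/90)/(2π×107×10.5) = 1.09×10^-5 K/W
R_vermiculite fill = ln(142.2/97.2)/(2π×0.0693×10.5) = 0.08322 K/W
R_perlite board = ln(212.2/142.2)/(2π×0.0511×10.5) = 0.1187 K/W
R_outer film = 1/(h_o·2πr_oL) = 1/(24.6×2π×0.2122×10.5) = 0.002904 K/W
R_total = 0.2049 K/W
Q = ΔT/R_total = 355/0.2049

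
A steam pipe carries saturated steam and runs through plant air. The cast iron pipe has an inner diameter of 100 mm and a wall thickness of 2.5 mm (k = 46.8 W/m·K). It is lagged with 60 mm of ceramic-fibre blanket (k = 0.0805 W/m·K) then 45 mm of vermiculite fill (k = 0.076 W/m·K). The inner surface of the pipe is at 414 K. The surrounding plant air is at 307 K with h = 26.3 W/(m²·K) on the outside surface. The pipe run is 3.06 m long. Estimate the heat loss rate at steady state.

Treating each annulus and film as a series resistance:
R_cast iron pipe wall = ln(52.5/50)/(2π×46.8×3.06) = 5.422×10^-5 K/W
R_ceramic-fibre blanket = ln(112.5/52.5)/(2π×0.0805×3.06) = 0.4924 K/W
R_vermiculite fill = ln(157.5/112.5)/(2π×0.076×3.06) = 0.2303 K/W
R_outer film = 1/(h_o·2πr_oL) = 1/(26.3×2π×0.1575×3.06) = 0.01256 K/W
R_total = 0.7353 K/W
Q = ΔT/R_total = 107/0.7353

Q ≈ 146 W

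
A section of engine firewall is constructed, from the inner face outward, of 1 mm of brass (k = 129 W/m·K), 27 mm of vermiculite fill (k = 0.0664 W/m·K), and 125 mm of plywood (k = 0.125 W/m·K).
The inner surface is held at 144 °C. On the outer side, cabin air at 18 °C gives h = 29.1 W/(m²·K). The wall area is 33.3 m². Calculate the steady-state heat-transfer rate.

Thermal resistances in series:
R_brass = L/(kA) = 0.001/(129×33.3) = 2.328×10^-7 K/W
R_vermiculite fill = L/(kA) = 0.027/(0.0664×33.3) = 0.01221 K/W
R_plywood = L/(kA) = 0.125/(0.125×33.3) = 0.03003 K/W
R_outer film = 1/(h_o·A) = 1/(29.1×33.3) = 0.001032 K/W
R_total = 0.04327 K/W
Q = ΔT / R_total = 126 / 0.04327

Q ≈ 2910 W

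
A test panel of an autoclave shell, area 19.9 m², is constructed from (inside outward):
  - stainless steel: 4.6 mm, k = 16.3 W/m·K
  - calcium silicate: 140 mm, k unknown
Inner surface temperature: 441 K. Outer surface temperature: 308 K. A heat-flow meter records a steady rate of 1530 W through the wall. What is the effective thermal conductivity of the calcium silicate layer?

k ≈ 0.0809 W/(m·K)

Thermal resistances in series:
R_stainless steel = L/(kA) = 0.0046/(16.3×19.9) = 1.418×10^-5 K/W
Sum of known resistances R_other = 1.418×10^-5 K/W
Total R = ΔT/Q = 133/1530 = 0.08693 K/W
R_calcium silicate = R_total − R_other = 0.08691 K/W
k = L/(R·A) = 0.14/(0.08691×19.9)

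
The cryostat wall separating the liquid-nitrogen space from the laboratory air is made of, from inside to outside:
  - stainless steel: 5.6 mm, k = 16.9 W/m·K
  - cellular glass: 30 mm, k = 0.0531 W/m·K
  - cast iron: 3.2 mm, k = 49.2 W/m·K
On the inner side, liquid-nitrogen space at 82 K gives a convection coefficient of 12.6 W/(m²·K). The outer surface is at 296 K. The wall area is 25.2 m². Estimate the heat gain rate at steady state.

Thermal resistances in series:
R_inner film = 1/(h_i·A) = 1/(12.6×25.2) = 0.003149 K/W
R_stainless steel = L/(kA) = 0.0056/(16.9×25.2) = 1.315×10^-5 K/W
R_cellular glass = L/(kA) = 0.03/(0.0531×25.2) = 0.02242 K/W
R_cast iron = L/(kA) = 0.0032/(49.2×25.2) = 2.581×10^-6 K/W
R_total = 0.02558 K/W
Q = ΔT / R_total = 214 / 0.02558

Q ≈ 8360 W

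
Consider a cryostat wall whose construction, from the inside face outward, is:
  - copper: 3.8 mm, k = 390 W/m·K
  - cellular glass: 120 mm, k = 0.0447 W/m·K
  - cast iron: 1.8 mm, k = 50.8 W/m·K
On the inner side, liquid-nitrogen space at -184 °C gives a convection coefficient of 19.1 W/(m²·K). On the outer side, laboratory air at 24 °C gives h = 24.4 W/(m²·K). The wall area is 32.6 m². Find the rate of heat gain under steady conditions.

Model the wall as resistances in series:
R_inner film = 1/(h_i·A) = 1/(19.1×32.6) = 0.001606 K/W
R_copper = L/(kA) = 0.0038/(390×32.6) = 2.989×10^-7 K/W
R_cellular glass = L/(kA) = 0.12/(0.0447×32.6) = 0.08235 K/W
R_cast iron = L/(kA) = 0.0018/(50.8×32.6) = 1.087×10^-6 K/W
R_outer film = 1/(h_o·A) = 1/(24.4×32.6) = 0.001257 K/W
R_total = 0.08521 K/W
Q = ΔT / R_total = 208 / 0.08521

Q ≈ 2440 W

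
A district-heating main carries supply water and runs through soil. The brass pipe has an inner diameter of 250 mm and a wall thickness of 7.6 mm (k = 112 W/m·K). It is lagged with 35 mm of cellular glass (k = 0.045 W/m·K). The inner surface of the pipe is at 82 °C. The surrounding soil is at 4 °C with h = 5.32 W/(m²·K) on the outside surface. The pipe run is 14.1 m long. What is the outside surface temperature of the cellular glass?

Treating each annulus and film as a series resistance:
R_brass pipe wall = ln(132.6/125)/(2π×112×14.1) = 5.948×10^-6 K/W
R_cellular glass = ln(167.6/132.6)/(2π×0.045×14.1) = 0.05876 K/W
R_outer film = 1/(h_o·2πr_oL) = 1/(5.32×2π×0.1676×14.1) = 0.01266 K/W
R_total = 0.07142 K/W
Q = ΔT/R_total = 78/0.07142
Q = 1090 W
T_interface = T_inner − Q·ΣR(inner→interface) = 82 − 1090×0.05876

T ≈ 17.8 °C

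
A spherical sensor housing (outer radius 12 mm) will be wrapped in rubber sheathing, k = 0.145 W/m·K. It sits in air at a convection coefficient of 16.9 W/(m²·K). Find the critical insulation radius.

For a sphere r_cr = 2k/h = 2×0.145/16.9
r_cr = 17.2 mm; since the bare radius (12 mm) is below r_cr, adding a thin layer of insulation will *increase* heat loss.

r_cr ≈ 17.2 mm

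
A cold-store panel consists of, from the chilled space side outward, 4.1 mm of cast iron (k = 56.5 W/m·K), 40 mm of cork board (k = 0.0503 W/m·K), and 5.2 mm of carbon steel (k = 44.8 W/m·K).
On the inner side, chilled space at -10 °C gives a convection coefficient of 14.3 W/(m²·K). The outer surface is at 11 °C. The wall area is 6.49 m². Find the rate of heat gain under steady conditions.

Using the resistance-network approach (series):
R_inner film = 1/(h_i·A) = 1/(14.3×6.49) = 0.01078 K/W
R_cast iron = L/(kA) = 0.0041/(56.5×6.49) = 1.118×10^-5 K/W
R_cork board = L/(kA) = 0.04/(0.0503×6.49) = 0.1225 K/W
R_carbon steel = L/(kA) = 0.0052/(44.8×6.49) = 1.788×10^-5 K/W
R_total = 0.1333 K/W
Q = ΔT / R_total = 21 / 0.1333

Q ≈ 157 W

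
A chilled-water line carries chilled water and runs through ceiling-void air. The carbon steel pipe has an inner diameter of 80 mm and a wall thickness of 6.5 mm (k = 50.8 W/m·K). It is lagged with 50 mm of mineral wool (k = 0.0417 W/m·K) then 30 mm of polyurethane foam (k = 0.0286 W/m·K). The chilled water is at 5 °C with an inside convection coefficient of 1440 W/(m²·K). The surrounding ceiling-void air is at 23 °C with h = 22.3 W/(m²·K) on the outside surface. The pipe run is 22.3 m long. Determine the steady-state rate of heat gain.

Cylindrical conduction, so R = ln(r₂/r₁)/(2πkL) per layer, in series:
R_inner film = 1/(h_i·2πr₁L) = 1/(1440×2π×0.04×22.3) = 1.239×10^-4 K/W
R_carbon steel pipe wall = ln(46.5/40)/(2π×50.8×22.3) = 2.115×10^-5 K/W
R_mineral wool = ln(96.5/46.5)/(2π×0.0417×22.3) = 0.125 K/W
R_polyurethane foam = ln(126.5/96.5)/(2π×0.0286×22.3) = 0.06755 K/W
R_outer film = 1/(h_o·2πr_oL) = 1/(22.3×2π×0.1265×22.3) = 0.00253 K/W
R_total = 0.1952 K/W
Q = ΔT/R_total = 18/0.1952

Q ≈ 92.2 W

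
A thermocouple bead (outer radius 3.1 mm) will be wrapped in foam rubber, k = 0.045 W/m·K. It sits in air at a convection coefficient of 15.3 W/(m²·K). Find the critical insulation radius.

r_cr ≈ 5.88 mm

For a sphere r_cr = 2k/h = 2×0.045/15.3
r_cr = 5.88 mm; since the bare radius (3.1 mm) is below r_cr, adding a thin layer of insulation will *increase* heat loss.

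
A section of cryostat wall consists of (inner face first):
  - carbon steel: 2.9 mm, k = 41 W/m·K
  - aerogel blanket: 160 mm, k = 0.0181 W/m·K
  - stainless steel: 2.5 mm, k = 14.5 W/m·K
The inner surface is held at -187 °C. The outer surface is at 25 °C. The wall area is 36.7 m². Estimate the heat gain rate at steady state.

Thermal resistances in series:
R_carbon steel = L/(kA) = 0.0029/(41×36.7) = 1.927×10^-6 K/W
R_aerogel blanket = L/(kA) = 0.16/(0.0181×36.7) = 0.2409 K/W
R_stainless steel = L/(kA) = 0.0025/(14.5×36.7) = 4.698×10^-6 K/W
R_total = 0.2409 K/W
Q = ΔT / R_total = 212 / 0.2409

Q ≈ 880 W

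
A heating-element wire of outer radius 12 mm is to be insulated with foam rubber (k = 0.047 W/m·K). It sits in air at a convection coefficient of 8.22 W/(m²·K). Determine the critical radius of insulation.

For a cylinder r_cr = k/h = 0.047/8.22
r_cr = 5.72 mm; since the bare radius (12 mm) is above r_cr, any added insulation will reduce heat loss.

r_cr ≈ 5.72 mm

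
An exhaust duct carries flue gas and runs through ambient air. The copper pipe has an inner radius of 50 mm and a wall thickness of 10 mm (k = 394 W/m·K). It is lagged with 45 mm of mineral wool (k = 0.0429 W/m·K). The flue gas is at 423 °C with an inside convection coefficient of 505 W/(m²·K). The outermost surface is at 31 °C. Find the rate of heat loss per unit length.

q′ ≈ 188 W/m

Per-layer cylindrical resistances, series-summed:
R_inner film = 1/(h_i·2πr₁L) = 1/(505×2π×0.05×1) = 0.006303 K/W
R_copper pipe wall = ln(60/50)/(2π×394×1) = 7.365×10^-5 K/W
R_mineral wool = ln(105/60)/(2π×0.0429×1) = 2.076 K/W
R_total = 2.082 K/W
Q = ΔT/R_total = 392/2.082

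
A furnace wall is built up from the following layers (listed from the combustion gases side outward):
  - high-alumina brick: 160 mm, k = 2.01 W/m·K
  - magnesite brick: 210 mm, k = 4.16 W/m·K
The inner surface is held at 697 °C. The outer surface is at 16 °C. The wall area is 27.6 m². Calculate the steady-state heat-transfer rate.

Thermal resistances in series:
R_high-alumina brick = L/(kA) = 0.16/(2.01×27.6) = 0.002884 K/W
R_magnesite brick = L/(kA) = 0.21/(4.16×27.6) = 0.001829 K/W
R_total = 0.004713 K/W
Q = ΔT / R_total = 681 / 0.004713

Q ≈ 144000 W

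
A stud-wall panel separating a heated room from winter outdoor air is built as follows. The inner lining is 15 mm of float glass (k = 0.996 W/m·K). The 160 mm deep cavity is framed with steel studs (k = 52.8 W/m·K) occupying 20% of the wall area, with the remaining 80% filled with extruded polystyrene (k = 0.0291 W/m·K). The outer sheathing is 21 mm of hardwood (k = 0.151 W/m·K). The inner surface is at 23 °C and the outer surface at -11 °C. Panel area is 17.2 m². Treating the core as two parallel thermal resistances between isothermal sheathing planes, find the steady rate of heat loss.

Sheathing layers in series; stud and cavity paths in parallel between them.
R_inner = 0.015/(0.996×17.2) = 8.756×10^-4 K/W
R_stud  = 0.16/(52.8×0.2×17.2) = 8.809×10^-4 K/W
R_cav   = 0.16/(0.0291×0.8×17.2) = 0.3996 K/W
1/R_core = 1/R_stud + 1/R_cav → R_core = 8.79×10^-4 K/W
R_outer = 0.021/(0.151×17.2) = 0.008086 K/W
R_total = 0.00984 K/W
Q = ΔT/R_total = 34/0.00984

Q ≈ 3460 W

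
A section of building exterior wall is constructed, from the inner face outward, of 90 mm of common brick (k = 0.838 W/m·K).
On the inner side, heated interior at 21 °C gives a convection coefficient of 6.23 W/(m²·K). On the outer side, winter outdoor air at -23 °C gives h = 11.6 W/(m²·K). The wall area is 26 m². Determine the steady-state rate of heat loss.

Q ≈ 3230 W

Model the wall as resistances in series:
R_inner film = 1/(h_i·A) = 1/(6.23×26) = 0.006174 K/W
R_common brick = L/(kA) = 0.09/(0.838×26) = 0.004131 K/W
R_outer film = 1/(h_o·A) = 1/(11.6×26) = 0.003316 K/W
R_total = 0.01362 K/W
Q = ΔT / R_total = 44 / 0.01362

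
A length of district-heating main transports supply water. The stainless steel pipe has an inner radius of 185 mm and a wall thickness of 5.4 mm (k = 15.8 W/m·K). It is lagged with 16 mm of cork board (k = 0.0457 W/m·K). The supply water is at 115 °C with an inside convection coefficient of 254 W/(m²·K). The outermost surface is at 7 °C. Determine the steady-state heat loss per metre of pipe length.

Cylindrical conduction, so R = ln(r₂/r₁)/(2πkL) per layer, in series:
R_inner film = 1/(h_i·2πr₁L) = 1/(254×2π×0.185×1) = 0.003387 K/W
R_stainless steel pipe wall = ln(190.4/185)/(2π×15.8×1) = 2.898×10^-4 K/W
R_cork board = ln(206.4/190.4)/(2π×0.0457×1) = 0.281 K/W
R_total = 0.2847 K/W
Q = ΔT/R_total = 108/0.2847

q′ ≈ 379 W/m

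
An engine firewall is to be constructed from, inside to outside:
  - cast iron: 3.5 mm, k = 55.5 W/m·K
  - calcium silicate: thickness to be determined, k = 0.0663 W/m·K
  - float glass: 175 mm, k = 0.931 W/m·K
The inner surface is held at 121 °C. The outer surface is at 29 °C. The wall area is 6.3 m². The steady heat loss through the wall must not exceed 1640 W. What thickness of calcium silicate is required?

Using the resistance-network approach (series):
R_cast iron = L/(kA) = 0.0035/(55.5×6.3) = 1.001×10^-5 K/W
R_float glass = L/(kA) = 0.175/(0.931×6.3) = 0.02984 K/W
Sum of the known resistances R_other = 0.02985 K/W
Required total resistance R_tot = ΔT/Q_allow = 92/1640 = 0.0561 K/W
R_calcium silicate = R_tot − R_other = 0.02625 K/W
L = R·k·A = 0.02625×0.0663×6.3

L ≈ 11 mm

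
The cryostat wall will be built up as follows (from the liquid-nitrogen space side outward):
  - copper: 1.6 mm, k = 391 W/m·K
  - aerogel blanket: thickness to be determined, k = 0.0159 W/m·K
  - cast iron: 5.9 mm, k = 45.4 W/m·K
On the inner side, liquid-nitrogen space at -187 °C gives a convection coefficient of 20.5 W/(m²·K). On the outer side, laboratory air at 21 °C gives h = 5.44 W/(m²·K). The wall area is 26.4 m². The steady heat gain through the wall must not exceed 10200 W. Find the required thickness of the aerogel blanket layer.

L ≈ 4.86 mm

Model the wall as resistances in series:
R_inner film = 1/(h_i·A) = 1/(20.5×26.4) = 0.001848 K/W
R_copper = L/(kA) = 0.0016/(391×26.4) = 1.55×10^-7 K/W
R_cast iron = L/(kA) = 0.0059/(45.4×26.4) = 4.923×10^-6 K/W
R_outer film = 1/(h_o·A) = 1/(5.44×26.4) = 0.006963 K/W
Sum of the known resistances R_other = 0.008816 K/W
Required total resistance R_tot = ΔT/Q_allow = 208/10200 = 0.02039 K/W
R_aerogel blanket = R_tot − R_other = 0.01158 K/W
L = R·k·A = 0.01158×0.0159×26.4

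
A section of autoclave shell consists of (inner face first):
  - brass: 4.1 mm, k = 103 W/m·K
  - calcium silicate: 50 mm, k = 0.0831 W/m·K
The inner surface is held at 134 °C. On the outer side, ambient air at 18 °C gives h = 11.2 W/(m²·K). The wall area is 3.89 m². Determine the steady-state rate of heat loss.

Series thermal resistances:
R_brass = L/(kA) = 0.0041/(103×3.89) = 1.023×10^-5 K/W
R_calcium silicate = L/(kA) = 0.05/(0.0831×3.89) = 0.1547 K/W
R_outer film = 1/(h_o·A) = 1/(11.2×3.89) = 0.02295 K/W
R_total = 0.1776 K/W
Q = ΔT / R_total = 116 / 0.1776

Q ≈ 653 W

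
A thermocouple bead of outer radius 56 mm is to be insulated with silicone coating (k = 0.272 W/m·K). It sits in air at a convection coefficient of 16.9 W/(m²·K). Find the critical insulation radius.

For a sphere r_cr = 2k/h = 2×0.272/16.9
r_cr = 32.2 mm; since the bare radius (56 mm) is above r_cr, any added insulation will reduce heat loss.

r_cr ≈ 32.2 mm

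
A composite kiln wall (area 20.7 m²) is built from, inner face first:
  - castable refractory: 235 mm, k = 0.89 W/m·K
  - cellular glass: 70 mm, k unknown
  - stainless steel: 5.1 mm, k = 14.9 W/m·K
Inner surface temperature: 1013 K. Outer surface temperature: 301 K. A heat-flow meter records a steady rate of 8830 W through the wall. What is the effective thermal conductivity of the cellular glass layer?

Model the wall as resistances in series:
R_castable refractory = L/(kA) = 0.235/(0.89×20.7) = 0.01276 K/W
R_stainless steel = L/(kA) = 0.0051/(14.9×20.7) = 1.654×10^-5 K/W
Sum of known resistances R_other = 0.01277 K/W
Total R = ΔT/Q = 712/8830 = 0.08063 K/W
R_cellular glass = R_total − R_other = 0.06786 K/W
k = L/(R·A) = 0.07/(0.06786×20.7)

k ≈ 0.0498 W/(m·K)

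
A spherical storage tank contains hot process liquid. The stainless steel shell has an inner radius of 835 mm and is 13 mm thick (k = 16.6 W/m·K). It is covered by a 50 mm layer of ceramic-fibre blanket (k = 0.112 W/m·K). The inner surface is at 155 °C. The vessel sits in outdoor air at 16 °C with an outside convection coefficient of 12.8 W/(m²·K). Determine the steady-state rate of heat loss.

Q ≈ 2550 W

Radial (spherical) resistances in series:
R_stainless steel shell = (1/0.835 − 1/0.848)/(4π×16.6) = 8.801×10^-5 K/W
R_ceramic-fibre blanket = (1/0.848 − 1/0.898)/(4π×0.112) = 0.04665 K/W
R_outer film = 1/(h·4πr_o²) = 1/(12.8×4π×0.898²) = 0.00771 K/W
R_total = 0.05445 K/W
Q = ΔT/R_total = 139/0.05445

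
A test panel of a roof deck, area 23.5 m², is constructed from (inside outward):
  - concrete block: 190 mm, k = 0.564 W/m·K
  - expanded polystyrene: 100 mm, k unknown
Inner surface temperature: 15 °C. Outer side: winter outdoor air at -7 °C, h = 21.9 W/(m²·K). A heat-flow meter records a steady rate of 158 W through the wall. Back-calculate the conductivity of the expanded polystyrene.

k ≈ 0.0346 W/(m·K)

Treating each layer as a thermal resistance in series:
R_concrete block = L/(kA) = 0.19/(0.564×23.5) = 0.01434 K/W
R_outer film = 1/(h_o·A) = 1/(21.9×23.5) = 0.001943 K/W
Sum of known resistances R_other = 0.01628 K/W
Total R = ΔT/Q = 22/158 = 0.1392 K/W
R_expanded polystyrene = R_total − R_other = 0.123 K/W
k = L/(R·A) = 0.1/(0.123×23.5)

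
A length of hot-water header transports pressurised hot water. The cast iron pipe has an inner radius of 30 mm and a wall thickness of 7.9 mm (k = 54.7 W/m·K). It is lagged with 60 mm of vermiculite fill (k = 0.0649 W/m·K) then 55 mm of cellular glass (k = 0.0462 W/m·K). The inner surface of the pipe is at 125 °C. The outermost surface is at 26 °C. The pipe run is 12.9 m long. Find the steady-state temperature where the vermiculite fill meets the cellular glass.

T ≈ 65.4 °C

Treating each annulus and film as a series resistance:
R_cast iron pipe wall = ln(37.9/30)/(2π×54.7×12.9) = 5.272×10^-5 K/W
R_vermiculite fill = ln(97.9/37.9)/(2π×0.0649×12.9) = 0.1804 K/W
R_cellular glass = ln(152.9/97.9)/(2π×0.0462×12.9) = 0.1191 K/W
R_total = 0.2995 K/W
Q = ΔT/R_total = 99/0.2995
Q = 331 W
T_interface = T_inner − Q·ΣR(inner→interface) = 125 − 331×0.1805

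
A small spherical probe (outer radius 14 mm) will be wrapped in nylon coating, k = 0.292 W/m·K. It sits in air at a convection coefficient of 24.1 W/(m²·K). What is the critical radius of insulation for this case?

For a sphere r_cr = 2k/h = 2×0.292/24.1
r_cr = 24.2 mm; since the bare radius (14 mm) is below r_cr, adding a thin layer of insulation will *increase* heat loss.

r_cr ≈ 24.2 mm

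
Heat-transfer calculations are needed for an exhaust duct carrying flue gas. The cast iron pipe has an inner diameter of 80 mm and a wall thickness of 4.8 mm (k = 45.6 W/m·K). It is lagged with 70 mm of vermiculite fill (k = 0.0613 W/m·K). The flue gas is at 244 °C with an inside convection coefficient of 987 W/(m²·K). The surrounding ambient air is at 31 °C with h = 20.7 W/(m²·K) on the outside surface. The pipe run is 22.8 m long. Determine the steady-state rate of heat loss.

Q ≈ 1930 W

Treating each annulus and film as a series resistance:
R_inner film = 1/(h_i·2πr₁L) = 1/(987×2π×0.04×22.8) = 1.768×10^-4 K/W
R_cast iron pipe wall = ln(44.8/40)/(2π×45.6×22.8) = 1.735×10^-5 K/W
R_vermiculite fill = ln(114.8/44.8)/(2π×0.0613×22.8) = 0.1072 K/W
R_outer film = 1/(h_o·2πr_oL) = 1/(20.7×2π×0.1148×22.8) = 0.002937 K/W
R_total = 0.1103 K/W
Q = ΔT/R_total = 213/0.1103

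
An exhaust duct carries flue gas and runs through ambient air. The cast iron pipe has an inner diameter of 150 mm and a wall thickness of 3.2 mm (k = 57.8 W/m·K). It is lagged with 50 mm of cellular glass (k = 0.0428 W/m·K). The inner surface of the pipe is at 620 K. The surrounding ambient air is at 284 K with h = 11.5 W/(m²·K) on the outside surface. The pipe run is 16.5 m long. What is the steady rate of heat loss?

For a radial system each layer contributes R = ln(r_out/r_in)/(2πkL); films add R = 1/(hA).
R_cast iron pipe wall = ln(78.2/75)/(2π×57.8×16.5) = 6.973×10^-6 K/W
R_cellular glass = ln(128.2/78.2)/(2π×0.0428×16.5) = 0.1114 K/W
R_outer film = 1/(h_o·2πr_oL) = 1/(11.5×2π×0.1282×16.5) = 0.006543 K/W
R_total = 0.118 K/W
Q = ΔT/R_total = 336/0.118

Q ≈ 2850 W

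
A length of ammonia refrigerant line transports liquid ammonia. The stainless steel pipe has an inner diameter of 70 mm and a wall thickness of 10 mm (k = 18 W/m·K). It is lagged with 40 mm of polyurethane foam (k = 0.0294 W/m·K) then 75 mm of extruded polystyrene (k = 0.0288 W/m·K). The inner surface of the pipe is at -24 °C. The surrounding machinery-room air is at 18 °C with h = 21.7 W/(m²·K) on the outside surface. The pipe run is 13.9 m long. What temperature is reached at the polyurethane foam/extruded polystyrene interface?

T ≈ -3.29 °C

Treating each annulus and film as a series resistance:
R_stainless steel pipe wall = ln(45/35)/(2π×18×13.9) = 1.599×10^-4 K/W
R_polyurethane foam = ln(85/45)/(2π×0.0294×13.9) = 0.2477 K/W
R_extruded polystyrene = ln(160/85)/(2π×0.0288×13.9) = 0.2515 K/W
R_outer film = 1/(h_o·2πr_oL) = 1/(21.7×2π×0.16×13.9) = 0.003298 K/W
R_total = 0.5026 K/W
Q = ΔT/R_total = 42/0.5026
Q = 83.6 W
T_interface = T_inner + Q·ΣR(inner→interface) = -24 + 83.6×0.2478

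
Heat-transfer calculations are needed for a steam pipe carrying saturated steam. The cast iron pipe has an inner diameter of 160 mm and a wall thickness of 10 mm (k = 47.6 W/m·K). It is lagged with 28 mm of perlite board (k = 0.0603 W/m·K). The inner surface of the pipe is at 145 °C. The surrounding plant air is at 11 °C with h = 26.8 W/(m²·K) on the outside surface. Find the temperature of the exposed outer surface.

T ≈ 19.8 °C

For a radial system each layer contributes R = ln(r_out/r_in)/(2πkL); films add R = 1/(hA).
R_cast iron pipe wall = ln(90/80)/(2π×47.6×1) = 3.938×10^-4 K/W
R_perlite board = ln(118/90)/(2π×0.0603×1) = 0.7149 K/W
R_outer film = 1/(h_o·2πr_oL) = 1/(26.8×2π×0.118×1) = 0.05033 K/W
R_total = 0.7657 K/W
Q = ΔT/R_total = 134/0.7657
Q = 175 W/m
T_interface = T_inner − Q·ΣR(inner→interface) = 145 − 175×0.7153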